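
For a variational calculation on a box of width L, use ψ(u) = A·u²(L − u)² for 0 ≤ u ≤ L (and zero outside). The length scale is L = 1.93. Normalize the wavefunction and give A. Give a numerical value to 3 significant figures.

A ≈ 1.30

Normalization requires ∫|ψ|² du = 1, integrated from 0 to L.
Carrying out the integral gives A² · L^9/630.
So A² = (L^9/630)^(−1).
With L = 1.93: A² = 1.696 and A = 1.302.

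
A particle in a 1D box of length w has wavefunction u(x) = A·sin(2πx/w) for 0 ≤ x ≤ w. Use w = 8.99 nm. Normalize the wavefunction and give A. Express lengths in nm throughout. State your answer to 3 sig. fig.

A ≈ 0.472 nm^(-1/2)

Require ∫ |u|² dx = 1 over the whole domain.
Using sin²θ = (1 − cos 2θ)/2, with u = A·sin(2πx/w), the integral evaluates to A²·[w/2].
Plugging in w = 8.99 yields A = 0.4717.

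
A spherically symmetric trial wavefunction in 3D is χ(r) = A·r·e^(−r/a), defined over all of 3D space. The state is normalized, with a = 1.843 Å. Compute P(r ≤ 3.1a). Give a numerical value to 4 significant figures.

P ≈ 0.7408

Integrate the radial probability density 4πr²|χ|² over r ≤ 3.1a.
Normalization gives A² = 1/(3·π·a^5).
Let u = r/a; then A², 4π and the length scale all cancel, so P = ∫_{0}^{3.1} u^4·e^(-2·u) du ÷ ∫_{0}^{∞} u^4·e^(-2·u) du.
With ∫ u^4·e^(-2·u) du = -(u^4/2 + u^3 + 3·u^2/2 + 3·u/2 + 3/4)·e^(-2·u) + C, the region integral is ≈ 0.555617 and the full one is 3/4.
This evaluates to P = 0.74082.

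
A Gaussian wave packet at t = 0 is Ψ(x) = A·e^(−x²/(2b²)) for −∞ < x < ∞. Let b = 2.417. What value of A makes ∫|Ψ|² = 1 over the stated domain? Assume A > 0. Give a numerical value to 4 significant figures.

A ≈ 0.4831

Normalization requires ∫|Ψ|² dx = 1, integrated from −∞ to ∞.
Using the Gaussian integral ∫_{−∞}^{∞} e^(−αx²) dx = √(π/α), carrying out the integral gives A² · √(π)·b.
Hence A² = 1/[√(π)·b].
Plugging in b = 2.417 yields A = 0.48314.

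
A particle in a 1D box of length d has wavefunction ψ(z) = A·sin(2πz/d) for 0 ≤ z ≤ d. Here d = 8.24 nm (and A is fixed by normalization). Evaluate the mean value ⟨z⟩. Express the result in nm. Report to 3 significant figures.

⟨z⟩ ≈ 4.12 nm

The expectation value is the |ψ|²-weighted average of z: ∫ z|ψ|² dz.
The ratio of the moment integral to the normalization integral gives ⟨z⟩ = d/2.
With d = 8.24, ⟨z⟩ = 4.120.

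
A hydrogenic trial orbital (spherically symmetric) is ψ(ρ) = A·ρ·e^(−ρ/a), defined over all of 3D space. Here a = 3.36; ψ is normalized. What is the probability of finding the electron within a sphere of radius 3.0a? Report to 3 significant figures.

P ≈ 0.715

Integrate the radial probability density 4πρ²|ψ|² over ρ ≤ 3.0a.
A² is fixed by ∫₀^∞ 4πρ²|ψ|² dρ = 1, i.e. A² = (3·π·a^5)^(−1).
Let u = ρ/a; then A², 4π and the length scale all cancel, so P = ∫_{0}^{3.0} u^4·e^(-2·u) du ÷ ∫_{0}^{∞} u^4·e^(-2·u) du.
An antiderivative of u^4·e^(-2·u) is -(u^4/2 + u^3 + 3·u^2/2 + 3·u/2 + 3/4)·e^(-2·u); evaluating from 0 to 3.0 gives 3/4 - 345·e^(-6)/4, while the full integral is 3/4.
Taking the ratio yields P = 0.7149.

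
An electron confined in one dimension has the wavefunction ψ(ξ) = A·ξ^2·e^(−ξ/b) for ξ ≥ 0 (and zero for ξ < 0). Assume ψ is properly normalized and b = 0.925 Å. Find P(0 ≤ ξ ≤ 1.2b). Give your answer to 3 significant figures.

P ≈ 0.0959

The probability is P = ∫ |ψ|² dξ over [0, 1.2b].
Since A² = 1/(3·b^5/4), this is the region integral divided by the full normalization integral.
Substituting u = ξ/b, A² and the length scale cancel in the ratio: P = ∫_{0}^{1.2} u^4·e^(-2·u) du / ∫_{0}^{∞} u^4·e^(-2·u) du.
Using ∫ u^4·e^(-2·u) du = -(u^4/2 + u^3 + 3·u^2/2 + 3·u/2 + 3/4)·e^(-2·u), the numerator is ≈ 0.071901 and the denominator is 3/4.
This works out to P = 0.09587.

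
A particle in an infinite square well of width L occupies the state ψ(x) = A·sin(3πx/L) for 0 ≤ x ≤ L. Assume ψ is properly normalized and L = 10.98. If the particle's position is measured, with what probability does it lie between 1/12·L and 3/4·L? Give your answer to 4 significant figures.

P ≈ 0.6667

The probability is P = ∫ |ψ|² dx over [1/12·L, 3/4·L].
With A² fixed by ∫|ψ|² = 1, i.e. A² = (L/2)^(−1), substitute and integrate.
Let u = x/L; then A² and the length scale cancel, so P = ∫_{1/12}^{3/4} sin(3·π·u)^2 du ÷ ∫_{0}^{1} sin(3·π·u)^2 du.
Using ∫ sin(3·π·u)^2 du = u/2 - sin(6·π·u)/(12·π), the numerator is 1/3 and the denominator is 1/2.
This works out to P = 2/3.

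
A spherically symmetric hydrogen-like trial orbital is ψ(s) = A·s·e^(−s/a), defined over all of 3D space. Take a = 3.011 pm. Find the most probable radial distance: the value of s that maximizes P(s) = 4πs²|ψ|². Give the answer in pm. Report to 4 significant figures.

Set d/ds [P(s) = 4πs²|ψ|²] = 0 and solve for s > 0.
This gives s = 2·a.
With a = 3.011, the most probable radial distance is 6.0220 pm.

s ≈ 6.022 pm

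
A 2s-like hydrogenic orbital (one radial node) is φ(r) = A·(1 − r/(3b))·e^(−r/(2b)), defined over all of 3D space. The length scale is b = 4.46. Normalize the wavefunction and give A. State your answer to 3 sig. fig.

A ≈ 0.0367

The normalization condition is ∫|φ|² 4πr² dr = 1 from 0 to ∞.
Recall ∫₀^∞ r^m e^(−r/β) dr = m!·β^(m+1), carrying out the integral gives A² · 8·π·b^3/3.
Setting this equal to 1 gives A² = 1/(8·π·b^3/3).
With b = 4.46: A² = 0.001345 and A = 0.03668.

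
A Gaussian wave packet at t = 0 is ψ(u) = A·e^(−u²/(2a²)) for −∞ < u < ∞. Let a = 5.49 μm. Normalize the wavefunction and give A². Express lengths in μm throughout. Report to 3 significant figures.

Require ∫ |ψ|² du = 1 over the whole domain.
With ∫_{−∞}^{∞} u^(2m) e^(−αu²) du = (2m−1)!!·√π / (2^m α^(m+1/2)), ∫|ψ|² du = A²·(√(π)·a).
So A² = (√(π)·a)^(−1).
Plugging in a = 5.49 yields A = 0.3206.

A^2 ≈ 0.103 μm^(-1)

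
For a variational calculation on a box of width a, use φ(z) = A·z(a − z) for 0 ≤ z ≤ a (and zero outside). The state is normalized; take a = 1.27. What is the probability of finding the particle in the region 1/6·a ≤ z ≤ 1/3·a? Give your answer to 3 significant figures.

|φ|² is the probability density, so P = ∫_{1/6·a}^{1/3·a} |φ|² dz.
The normalization integral ∫|φ|²dz over the whole domain equals a^5/30·A², and A² cancels in the ratio.
Let u = z/a; then A² and the length scale cancel, so P = ∫_{1/6}^{1/3} u^2·(1 - u)^2 du ÷ ∫_{0}^{1} u^2·(1 - u)^2 du.
An antiderivative of u^2·(1 - u)^2 is u^3·(6·u^2 - 15·u + 10)/30; evaluating from 1/6 to 1/3 gives ≈ 0.0058128, while the full integral is 1/30.
This works out to P = 113/648.

P ≈ 0.174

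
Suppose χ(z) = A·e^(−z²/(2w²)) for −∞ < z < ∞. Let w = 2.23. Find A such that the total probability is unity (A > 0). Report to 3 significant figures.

A ≈ 0.503

The normalization condition is ∫|χ|² dz = 1 from −∞ to ∞.
Differentiating ∫e^(−αz²) dz = √(π/α) under α to get the higher moments, with χ = A·e^(−z²/(2w²)), the integral evaluates to A²·[√(π)·w].
So A² = (√(π)·w)^(−1).
Substituting w = 2.23 gives A² = 0.2530, so A = 0.5030.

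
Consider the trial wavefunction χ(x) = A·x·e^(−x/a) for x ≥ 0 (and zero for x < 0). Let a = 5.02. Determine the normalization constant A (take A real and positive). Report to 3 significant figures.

Require ∫ |χ|² dx = 1 over the whole domain.
∫|χ|² dx = A²·(a^3/4).
Hence A² = 1/[a^3/4].
With a = 5.02: A² = 0.03162 and A = 0.1778.

A ≈ 0.178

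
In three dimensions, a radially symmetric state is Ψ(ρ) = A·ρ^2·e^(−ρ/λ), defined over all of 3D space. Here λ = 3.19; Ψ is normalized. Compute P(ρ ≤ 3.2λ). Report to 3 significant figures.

P = ∫ |Ψ|² 4πρ² dρ over ρ ≤ 3.2λ.
A² is fixed by ∫₀^∞ 4πρ²|Ψ|² dρ = 1, i.e. A² = (45·π·λ^7/2)^(−1).
In terms of u = ρ/λ (A², 4π and the length scale all cancel between numerator and denominator), P = [∫_{0}^{3.2} u^6·e^(-2·u) du] / [∫_{0}^{∞} u^6·e^(-2·u) du].
With ∫ u^6·e^(-2·u) du = -(4·u^6 + 12·u^5 + 30·u^4 + 60·u^3 + 90·u^2 + 90·u + 45)·e^(-2·u)/8 + C, the region integral is ≈ 2.5744 and the full one is 45/8.
Taking the ratio yields P = 0.4577.

P ≈ 0.458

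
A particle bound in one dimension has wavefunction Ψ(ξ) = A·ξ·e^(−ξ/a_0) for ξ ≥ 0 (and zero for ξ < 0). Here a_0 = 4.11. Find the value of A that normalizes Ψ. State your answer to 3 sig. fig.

A ≈ 0.240

Normalization requires ∫|Ψ|² dξ = 1, integrated from 0 to ∞.
∫|Ψ|² dξ = A²·(a_0^3/4).
Setting this equal to 1 gives A² = 1/(a_0^3/4).
Substituting a_0 = 4.11 gives A² = 0.05761, so A = 0.2400.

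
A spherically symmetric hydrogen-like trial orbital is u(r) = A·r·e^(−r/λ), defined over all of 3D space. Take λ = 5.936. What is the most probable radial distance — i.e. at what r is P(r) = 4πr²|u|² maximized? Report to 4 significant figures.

The maximum of P(r) = 4πr²|u|² occurs where its derivative vanishes.
This gives r = 2·λ.
With λ = 5.936, the most probable radial distance is 11.872.

r ≈ 11.87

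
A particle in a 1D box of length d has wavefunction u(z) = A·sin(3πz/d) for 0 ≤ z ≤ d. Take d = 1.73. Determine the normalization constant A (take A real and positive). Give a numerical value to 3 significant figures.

The normalization condition is ∫|u|² dz = 1 from 0 to d.
Carrying out the integral gives A² · d/2.
Plugging in d = 1.73 yields A = 1.075.

A ≈ 1.08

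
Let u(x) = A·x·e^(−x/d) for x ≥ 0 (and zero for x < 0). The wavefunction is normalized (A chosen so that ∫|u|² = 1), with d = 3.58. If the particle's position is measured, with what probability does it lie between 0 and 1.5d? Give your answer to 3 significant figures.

P ≈ 0.577

|u|² is the probability density, so P = ∫_{0}^{1.5d} |u|² dx.
Since A² = 1/(d^3/4), this is the region integral divided by the full normalization integral.
Substituting t = x/d, A² and the length scale cancel in the ratio: P = ∫_{0}^{1.5} t^2·e^(-2·t) dt / ∫_{0}^{∞} t^2·e^(-2·t) dt.
With ∫ t^2·e^(-2·t) dt = -(2·t^2 + 2·t + 1)·e^(-2·t)/4 + C, the region integral is 1/4 - 17·e^(-3)/8 and the full one is 1/4.
Taking the ratio, P = 0.5768.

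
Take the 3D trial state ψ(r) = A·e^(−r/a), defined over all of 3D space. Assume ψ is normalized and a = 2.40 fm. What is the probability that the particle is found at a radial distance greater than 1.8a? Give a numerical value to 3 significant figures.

P ≈ 0.303

With dV = 4πr²dr, the probability is ∫|ψ|² dV over r > 1.8a.
Normalization gives A² = 1/(π·a^3).
Let u = r/a; then A², 4π and the length scale all cancel, so P = ∫_{1.8}^{∞} u^2·e^(-2·u) du ÷ ∫_{0}^{∞} u^2·e^(-2·u) du.
An antiderivative of u^2·e^(-2·u) is -(2·u^2 + 2·u + 1)·e^(-2·u)/4; evaluating from 1.8 to ∞ gives 277·e^(-18/5)/100, while the full integral is 1/4.
Taking the ratio yields P = 0.3027.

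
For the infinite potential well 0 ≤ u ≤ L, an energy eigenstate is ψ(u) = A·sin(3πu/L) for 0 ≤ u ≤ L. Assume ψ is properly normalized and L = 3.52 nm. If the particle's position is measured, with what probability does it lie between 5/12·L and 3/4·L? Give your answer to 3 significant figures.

P ≈ 0.333

P = ∫_{5/12·L}^{3/4·L} |ψ(u)|² du.
The normalization integral ∫|ψ|²du over the whole domain equals L/2·A², and A² cancels in the ratio.
Substituting t = u/L, A² and the length scale cancel in the ratio: P = ∫_{5/12}^{3/4} sin(3·π·t)^2 dt / ∫_{0}^{1} sin(3·π·t)^2 dt.
With ∫ sin(3·π·t)^2 dt = t/2 - sin(6·π·t)/(12·π) + C, the region integral is 1/6 and the full one is 1/2.
The result is P = 1/3.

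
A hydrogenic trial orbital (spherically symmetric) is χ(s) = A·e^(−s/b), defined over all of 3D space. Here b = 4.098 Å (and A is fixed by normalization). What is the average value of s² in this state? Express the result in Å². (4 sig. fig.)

⟨s²⟩ = ∫ s^2 |χ|² 4πs² ds over the full domain.
Using ∫₀^∞ sⁿ e^(−αs) ds = n!/αⁿ⁺¹, evaluating both integrals, ⟨s²⟩ = 3·b^2.
With b = 4.098, ⟨s^2⟩ = 50.381.

⟨s^2⟩ ≈ 50.38 Å^2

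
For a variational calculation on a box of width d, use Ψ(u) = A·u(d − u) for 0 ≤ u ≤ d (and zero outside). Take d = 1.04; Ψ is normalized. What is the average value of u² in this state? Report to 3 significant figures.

⟨u^2⟩ ≈ 0.309

By definition ⟨u²⟩ = ∫ u^2 |Ψ(u)|² du.
Expanding the polynomial and integrating term by term, evaluating both integrals, ⟨u²⟩ = 2·d^2/7.
Putting d = 1.04 gives 0.3090.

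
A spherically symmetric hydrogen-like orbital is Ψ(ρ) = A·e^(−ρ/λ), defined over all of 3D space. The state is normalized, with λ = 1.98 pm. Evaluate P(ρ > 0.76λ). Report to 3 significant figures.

P = ∫ |Ψ|² 4πρ² dρ over ρ > 0.76λ.
Normalization gives A² = 1/(π·λ^3).
Let u = ρ/λ; then A², 4π and the length scale all cancel, so P = ∫_{0.76}^{∞} u^2·e^(-2·u) du ÷ ∫_{0}^{∞} u^2·e^(-2·u) du.
An antiderivative of u^2·e^(-2·u) is -(2·u^2 + 2·u + 1)·e^(-2·u)/4; evaluating from 0.76 to ∞ gives 2297·e^(-38/25)/2500, while the full integral is 1/4.
The region integral divided by the full integral gives P = 0.8038.

P ≈ 0.804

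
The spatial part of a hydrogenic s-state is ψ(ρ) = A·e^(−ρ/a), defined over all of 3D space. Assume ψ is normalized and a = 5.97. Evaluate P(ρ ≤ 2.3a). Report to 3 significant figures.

With dV = 4πρ²dρ, the probability is ∫|ψ|² dV over ρ ≤ 2.3a.
Normalization gives A² = 1/(π·a^3).
Let u = ρ/a; then A², 4π and the length scale all cancel, so P = ∫_{0}^{2.3} u^2·e^(-2·u) du ÷ ∫_{0}^{∞} u^2·e^(-2·u) du.
An antiderivative of u^2·e^(-2·u) is -(2·u^2 + 2·u + 1)·e^(-2·u)/4; evaluating from 0 to 2.3 gives 1/4 - 809·e^(-23/5)/200, while the full integral is 1/4.
Taking the ratio yields P = 0.8374.

P ≈ 0.837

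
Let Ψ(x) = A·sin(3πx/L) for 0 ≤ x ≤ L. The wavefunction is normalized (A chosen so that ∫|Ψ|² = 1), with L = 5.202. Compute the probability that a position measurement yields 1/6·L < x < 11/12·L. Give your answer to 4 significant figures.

P ≈ 0.8031

P = ∫_{1/6·L}^{11/12·L} |Ψ(x)|² dx.
The normalization integral ∫|Ψ|²dx over the whole domain equals L/2·A², and A² cancels in the ratio.
In terms of u = x/L (A² and the length scale cancel between numerator and denominator), P = [∫_{1/6}^{11/12} sin(3·π·u)^2 du] / [∫_{0}^{1} sin(3·π·u)^2 du].
With ∫ sin(3·π·u)^2 du = u/2 - sin(6·π·u)/(12·π) + C, the region integral is 1/(12·π) + 3/8 and the full one is 1/2.
Evaluating gives P = (2 + 9·π)/(12·π).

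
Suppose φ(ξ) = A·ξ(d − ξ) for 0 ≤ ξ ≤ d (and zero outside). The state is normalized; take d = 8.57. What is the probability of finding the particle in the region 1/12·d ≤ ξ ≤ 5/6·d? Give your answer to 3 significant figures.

P ≈ 0.959

|φ|² is the probability density, so P = ∫_{1/12·d}^{5/6·d} |φ|² dξ.
With A² fixed by ∫|φ|² = 1, i.e. A² = (d^5/30)^(−1), substitute and integrate.
Substituting u = ξ/d, A² and the length scale cancel in the ratio: P = ∫_{1/12}^{5/6} u^2·(1 - u)^2 du / ∫_{0}^{1} u^2·(1 - u)^2 du.
Using ∫ u^2·(1 - u)^2 du = u^3·(6·u^2 - 15·u + 10)/30, the numerator is ≈ 0.031981 and the denominator is 1/30.
This works out to P = 4421/4608.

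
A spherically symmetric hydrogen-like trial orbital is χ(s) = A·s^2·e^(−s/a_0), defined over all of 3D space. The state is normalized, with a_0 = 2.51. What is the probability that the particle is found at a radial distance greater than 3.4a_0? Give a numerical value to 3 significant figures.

P ≈ 0.480

Integrate the radial probability density 4πs²|χ|² over s > 3.4a_0.
Normalization gives A² = 1/(45·π·a_0^7/2).
Let u = s/a_0; then A², 4π and the length scale all cancel, so P = ∫_{3.4}^{∞} u^6·e^(-2·u) du ÷ ∫_{0}^{∞} u^6·e^(-2·u) du.
Using ∫ u^6·e^(-2·u) du = -(4·u^6 + 12·u^5 + 30·u^4 + 60·u^3 + 90·u^2 + 90·u + 45)·e^(-2·u)/8, the numerator is ≈ 2.6995 and the denominator is 45/8.
The region integral divided by the full integral gives P = 0.4799.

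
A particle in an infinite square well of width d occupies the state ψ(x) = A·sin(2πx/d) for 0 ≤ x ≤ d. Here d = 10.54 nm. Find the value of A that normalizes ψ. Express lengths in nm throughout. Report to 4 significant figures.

A ≈ 0.4356 nm^(-1/2)

The normalization condition is ∫|ψ|² dx = 1 from 0 to d.
With ∫₀^d sin²(nπx/d) dx = d/2, carrying out the integral gives A² · d/2.
Hence A² = 1/[d/2].
With d = 10.54: A² = 0.18975 and A = 0.43561.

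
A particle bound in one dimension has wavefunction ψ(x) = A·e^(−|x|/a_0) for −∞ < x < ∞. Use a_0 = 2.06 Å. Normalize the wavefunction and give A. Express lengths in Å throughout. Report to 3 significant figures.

A ≈ 0.697 Å^(-1/2)

We need A² ∫|f|² dx = 1, taking the integral from −∞ to ∞.
With ∫₀^∞ x^0 e^(−αx) dx = 0!/α^1, the integral (without the A² prefactor) comes out to a_0.
Substituting a_0 = 2.06 gives A² = 0.4854, so A = 0.6967.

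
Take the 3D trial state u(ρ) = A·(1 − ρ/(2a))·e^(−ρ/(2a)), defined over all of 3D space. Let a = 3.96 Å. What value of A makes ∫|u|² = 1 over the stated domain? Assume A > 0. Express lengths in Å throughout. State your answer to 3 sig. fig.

A ≈ 0.0253 Å^(-3/2)

The normalization condition is ∫|u|² 4πρ² dρ = 1 from 0 to ∞.
The angular integral contributes 4π, leaving ∫₀^∞ ρ²|u|² dρ.
With u = A·(1 − ρ/(2a))·e^(−ρ/(2a)), the integral evaluates to A²·[8·π·a^3].
Hence A² = 1/[8·π·a^3].
Plugging in a = 3.96 yields A = 0.02531.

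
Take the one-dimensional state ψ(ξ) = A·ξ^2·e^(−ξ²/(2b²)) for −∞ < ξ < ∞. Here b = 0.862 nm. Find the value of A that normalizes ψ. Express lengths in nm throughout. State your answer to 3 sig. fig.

We need A² ∫|f|² dξ = 1, taking the integral from −∞ to ∞.
Using the Gaussian integral ∫_{−∞}^{∞} e^(−αξ²) dξ = √(π/α), ∫|ψ|² dξ = A²·(3·√(π)·b^5/4).
Hence A² = 1/[3·√(π)·b^5/4].
With b = 0.862: A² = 1.581 and A = 1.257.

A ≈ 1.26 nm^(-5/2)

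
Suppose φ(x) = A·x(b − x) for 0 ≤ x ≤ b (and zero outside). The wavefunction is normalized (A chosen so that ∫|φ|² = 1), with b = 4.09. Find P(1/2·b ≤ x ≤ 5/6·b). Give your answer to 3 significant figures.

P ≈ 0.465

P = ∫_{1/2·b}^{5/6·b} |φ(x)|² dx.
With A² fixed by ∫|φ|² = 1, i.e. A² = (b^5/30)^(−1), substitute and integrate.
Let u = x/b; then A² and the length scale cancel, so P = ∫_{1/2}^{5/6} u^2·(1 - u)^2 du ÷ ∫_{0}^{1} u^2·(1 - u)^2 du.
Using ∫ u^2·(1 - u)^2 du = u^3·(6·u^2 - 15·u + 10)/30, the numerator is ≈ 0.015484 and the denominator is 1/30.
The result is P = 301/648.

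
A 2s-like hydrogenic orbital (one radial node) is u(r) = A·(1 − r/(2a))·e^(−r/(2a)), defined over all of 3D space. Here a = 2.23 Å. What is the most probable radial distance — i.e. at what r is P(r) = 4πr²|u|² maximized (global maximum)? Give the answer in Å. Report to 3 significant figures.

The maximum of P(r) = 4πr²|u|² occurs where its derivative vanishes.
Solving yields r = a·(√(5) + 3).
With a = 2.23, the most probable radial distance is 11.68 Å.

r ≈ 11.7 Å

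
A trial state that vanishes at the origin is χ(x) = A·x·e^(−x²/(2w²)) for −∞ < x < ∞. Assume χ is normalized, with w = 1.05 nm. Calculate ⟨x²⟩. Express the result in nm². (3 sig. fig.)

⟨x^2⟩ ≈ 1.65 nm^2

By definition ⟨x²⟩ = ∫ x^2 |χ(x)|² dx.
Differentiating ∫e^(−αx²) dx = √(π/α) under α to get the higher moments, evaluating both integrals, ⟨x²⟩ = 3·w^2/2.
Putting w = 1.05 gives 1.654.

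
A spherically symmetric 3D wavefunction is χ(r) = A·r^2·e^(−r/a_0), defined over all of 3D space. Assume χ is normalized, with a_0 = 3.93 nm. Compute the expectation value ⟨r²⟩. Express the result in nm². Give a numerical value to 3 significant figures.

⟨r²⟩ = ∫ r^2 |χ|² 4πr² dr over the full domain.
The ratio of the moment integral to the normalization integral gives ⟨r²⟩ = 14·a_0^2.
With a_0 = 3.93, ⟨r^2⟩ = 216.2.

⟨r^2⟩ ≈ 216 nm^2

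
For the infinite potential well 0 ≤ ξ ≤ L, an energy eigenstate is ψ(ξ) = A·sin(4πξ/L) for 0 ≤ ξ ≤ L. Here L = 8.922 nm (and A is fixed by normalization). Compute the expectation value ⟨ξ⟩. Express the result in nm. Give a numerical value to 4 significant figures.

⟨ξ⟩ ≈ 4.461 nm

By definition ⟨ξ⟩ = ∫ ξ |ψ(ξ)|² dξ.
Using sin²θ = (1 − cos 2θ)/2, the ratio of the moment integral to the normalization integral gives ⟨ξ⟩ = L/2.
With L = 8.922, ⟨ξ⟩ = 4.4610.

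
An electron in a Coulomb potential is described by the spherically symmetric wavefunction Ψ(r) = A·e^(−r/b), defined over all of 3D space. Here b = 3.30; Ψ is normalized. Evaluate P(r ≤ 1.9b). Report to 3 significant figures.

Integrate the radial probability density 4πr²|Ψ|² over r ≤ 1.9b.
Normalization gives A² = 1/(π·b^3).
In terms of u = r/b (A², 4π and the length scale all cancel between numerator and denominator), P = [∫_{0}^{1.9} u^2·e^(-2·u) du] / [∫_{0}^{∞} u^2·e^(-2·u) du].
An antiderivative of u^2·e^(-2·u) is -(2·u^2 + 2·u + 1)·e^(-2·u)/4; evaluating from 0 to 1.9 gives 1/4 - 601·e^(-19/5)/200, while the full integral is 1/4.
The region integral divided by the full integral gives P = 0.7311.

P ≈ 0.731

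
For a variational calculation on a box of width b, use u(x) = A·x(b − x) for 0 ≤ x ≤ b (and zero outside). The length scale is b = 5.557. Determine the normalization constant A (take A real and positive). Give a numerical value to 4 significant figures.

Normalization requires ∫|u|² dx = 1, integrated from 0 to b.
Expanding the polynomial and integrating term by term, carrying out the integral gives A² · b^5/30.
Setting this equal to 1 gives A² = 1/(b^5/30).
Plugging in b = 5.557 yields A = 0.075242.

A ≈ 0.07524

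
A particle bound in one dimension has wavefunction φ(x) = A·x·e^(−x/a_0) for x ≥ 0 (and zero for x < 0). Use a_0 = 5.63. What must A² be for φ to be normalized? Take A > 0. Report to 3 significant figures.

A^2 ≈ 0.0224

We need A² ∫|f|² dx = 1, taking the integral from 0 to ∞.
Carrying out the integral gives A² · a_0^3/4.
Setting this equal to 1 gives A² = 1/(a_0^3/4).
Plugging in a_0 = 5.63 yields A = 0.1497.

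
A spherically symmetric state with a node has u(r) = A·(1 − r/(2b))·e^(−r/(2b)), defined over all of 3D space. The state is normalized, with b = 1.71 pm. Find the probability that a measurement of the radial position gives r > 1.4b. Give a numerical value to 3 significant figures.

Integrate the radial probability density 4πr²|u|² over r > 1.4b.
A² is fixed by ∫₀^∞ 4πr²|u|² dr = 1, i.e. A² = (8·π·b^3)^(−1).
Let t = r/b; then A², 4π and the length scale all cancel, so P = ∫_{1.4}^{∞} t^2·(1 - t/2)^2·e^(-t) dt ÷ ∫_{0}^{∞} t^2·(1 - t/2)^2·e^(-t) dt.
Using ∫ t^2·(1 - t/2)^2·e^(-t) dt = -(t^4/4 + t^2 + 2·t + 2)·e^(-t), the numerator is ≈ 1.9038 and the denominator is 2.
This evaluates to P = 0.9519.

P ≈ 0.952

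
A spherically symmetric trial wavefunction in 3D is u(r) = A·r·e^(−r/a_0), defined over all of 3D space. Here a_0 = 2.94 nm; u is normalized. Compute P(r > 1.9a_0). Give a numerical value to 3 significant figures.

Integrate the radial probability density 4πr²|u|² over r > 1.9a_0.
Normalization gives A² = 1/(3·π·a_0^5).
Let t = r/a_0; then A², 4π and the length scale all cancel, so P = ∫_{1.9}^{∞} t^4·e^(-2·t) dt ÷ ∫_{0}^{∞} t^4·e^(-2·t) dt.
Using ∫ t^4·e^(-2·t) dt = -(t^4/2 + t^3 + 3·t^2/2 + 3·t/2 + 3/4)·e^(-2·t), the numerator is ≈ 0.50088 and the denominator is 3/4.
Taking the ratio yields P = 0.6678.

P ≈ 0.668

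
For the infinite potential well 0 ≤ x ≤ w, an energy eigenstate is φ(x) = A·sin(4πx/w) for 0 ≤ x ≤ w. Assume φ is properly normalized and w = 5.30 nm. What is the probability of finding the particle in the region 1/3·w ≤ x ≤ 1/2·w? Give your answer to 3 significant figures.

P ≈ 0.201

P = ∫_{1/3·w}^{1/2·w} |φ(x)|² dx.
With A² fixed by ∫|φ|² = 1, i.e. A² = (w/2)^(−1), substitute and integrate.
In terms of u = x/w (A² and the length scale cancel between numerator and denominator), P = [∫_{1/3}^{1/2} sin(4·π·u)^2 du] / [∫_{0}^{1} sin(4·π·u)^2 du].
An antiderivative of sin(4·π·u)^2 is u/2 - sin(4·π·u)·cos(4·π·u)/(8·π); evaluating from 1/3 to 1/2 gives √(3)/(32·π) + 1/12, while the full integral is 1/2.
This works out to P = (√(3)/16 + π/6)/π.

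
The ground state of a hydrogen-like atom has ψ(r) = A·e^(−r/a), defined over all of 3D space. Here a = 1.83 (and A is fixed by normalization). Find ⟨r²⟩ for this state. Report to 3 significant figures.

The expectation value is the |ψ|²-weighted average of r^2: ∫ r^2|ψ|² 4πr² dr.
Using ∫₀^∞ rⁿ e^(−αr) dr = n!/αⁿ⁺¹, evaluating both integrals, ⟨r²⟩ = 3·a^2.
Putting a = 1.83 gives 10.05.

⟨r^2⟩ ≈ 10.0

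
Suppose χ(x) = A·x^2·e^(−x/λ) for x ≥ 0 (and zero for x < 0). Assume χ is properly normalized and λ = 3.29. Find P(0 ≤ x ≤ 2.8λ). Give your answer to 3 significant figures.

|χ|² is the probability density, so P = ∫_{0}^{2.8λ} |χ|² dx.
The normalization integral ∫|χ|²dx over the whole domain equals 3·λ^5/4·A², and A² cancels in the ratio.
In terms of u = x/λ (A² and the length scale cancel between numerator and denominator), P = [∫_{0}^{2.8} u^4·e^(-2·u) du] / [∫_{0}^{∞} u^4·e^(-2·u) du].
An antiderivative of u^4·e^(-2·u) is -(u^4/2 + u^3 + 3·u^2/2 + 3·u/2 + 3/4)·e^(-2·u); evaluating from 0 to 2.8 gives ≈ 0.49339, while the full integral is 3/4.
Taking the ratio, P = 0.6578.

P ≈ 0.658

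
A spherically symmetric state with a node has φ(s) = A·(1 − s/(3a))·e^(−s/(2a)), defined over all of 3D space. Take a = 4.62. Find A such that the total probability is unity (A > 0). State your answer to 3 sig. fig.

A ≈ 0.0348

Require ∫ |φ|² 4πs² ds = 1 over the whole domain.
Recall ∫₀^∞ s^m e^(−s/β) ds = m!·β^(m+1), the integral (without the A² prefactor) comes out to 8·π·a^3/3.
Setting this equal to 1 gives A² = 1/(8·π·a^3/3).
With a = 4.62: A² = 0.001210 and A = 0.03479.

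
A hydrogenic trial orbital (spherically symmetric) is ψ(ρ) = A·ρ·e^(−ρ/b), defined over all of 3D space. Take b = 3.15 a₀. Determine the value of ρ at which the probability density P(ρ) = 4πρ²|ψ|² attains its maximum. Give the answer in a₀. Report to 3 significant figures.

ρ ≈ 6.30 a₀

Set d/dρ [P(ρ) = 4πρ²|ψ|²] = 0 and solve for ρ > 0.
Solving yields ρ = 2·b.
With b = 3.15, the most probable radial distance is 6.300 a₀.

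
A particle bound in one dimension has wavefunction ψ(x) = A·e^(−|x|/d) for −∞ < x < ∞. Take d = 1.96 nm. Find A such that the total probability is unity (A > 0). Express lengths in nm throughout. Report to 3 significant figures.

Normalization requires ∫|ψ|² dx = 1, integrated from −∞ to ∞.
∫|ψ|² dx = A²·(d).
Setting this equal to 1 gives A² = 1/(d).
Substituting d = 1.96 gives A² = 0.5102, so A = 0.7143.

A ≈ 0.714 nm^(-1/2)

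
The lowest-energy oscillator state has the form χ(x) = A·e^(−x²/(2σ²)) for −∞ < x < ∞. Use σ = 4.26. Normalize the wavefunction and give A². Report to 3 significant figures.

The normalization condition is ∫|χ|² dx = 1 from −∞ to ∞.
∫|χ|² dx = A²·(√(π)·σ).
Substituting σ = 4.26 gives A² = 0.1324, so A = 0.3639.

A^2 ≈ 0.132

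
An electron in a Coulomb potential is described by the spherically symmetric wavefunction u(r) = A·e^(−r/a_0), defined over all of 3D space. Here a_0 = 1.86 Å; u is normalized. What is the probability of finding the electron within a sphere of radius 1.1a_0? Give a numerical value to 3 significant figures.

Integrate the radial probability density 4πr²|u|² over r ≤ 1.1a_0.
A² is fixed by ∫₀^∞ 4πr²|u|² dr = 1, i.e. A² = (π·a_0^3)^(−1).
Let t = r/a_0; then A², 4π and the length scale all cancel, so P = ∫_{0}^{1.1} t^2·e^(-2·t) dt ÷ ∫_{0}^{∞} t^2·e^(-2·t) dt.
An antiderivative of t^2·e^(-2·t) is -(2·t^2 + 2·t + 1)·e^(-2·t)/4; evaluating from 0 to 1.1 gives 1/4 - 281·e^(-11/5)/200, while the full integral is 1/4.
Taking the ratio yields P = 0.3773.

P ≈ 0.377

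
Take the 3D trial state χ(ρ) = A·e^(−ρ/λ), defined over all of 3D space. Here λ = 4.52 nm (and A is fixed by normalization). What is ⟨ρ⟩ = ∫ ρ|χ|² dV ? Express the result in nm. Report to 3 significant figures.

⟨ρ⟩ ≈ 6.78 nm

By definition ⟨ρ⟩ = ∫ ρ |χ(ρ)|² 4πρ² dρ.
With ∫₀^∞ ρ^3 e^(−αρ) dρ = 3!/α^4, since the A² factors cancel between numerator and denominator, ⟨ρ⟩ = 3·λ/2.
With λ = 4.52, ⟨ρ⟩ = 6.780.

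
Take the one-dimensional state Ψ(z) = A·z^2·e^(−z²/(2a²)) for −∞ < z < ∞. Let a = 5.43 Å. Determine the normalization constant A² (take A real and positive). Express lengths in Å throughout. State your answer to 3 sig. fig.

A^2 ≈ 0.000159 Å^(-5)

We need A² ∫|f|² dz = 1, taking the integral from −∞ to ∞.
Using the Gaussian integral ∫_{−∞}^{∞} e^(−αz²) dz = √(π/α), carrying out the integral gives A² · 3·√(π)·a^5/4.
So A² = (3·√(π)·a^5/4)^(−1).
Plugging in a = 5.43 yields A = 0.01262.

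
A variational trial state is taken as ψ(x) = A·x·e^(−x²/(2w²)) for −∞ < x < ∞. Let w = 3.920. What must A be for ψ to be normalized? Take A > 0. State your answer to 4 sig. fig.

A ≈ 0.1369

Normalization requires ∫|ψ|² dx = 1, integrated from −∞ to ∞.
Using the Gaussian integral ∫_{−∞}^{∞} e^(−αx²) dx = √(π/α), with ψ = A·x·e^(−x²/(2w²)), the integral evaluates to A²·[√(π)·w^3/2].
So A² = (√(π)·w^3/2)^(−1).
With w = 3.920: A² = 0.018733 and A = 0.13687.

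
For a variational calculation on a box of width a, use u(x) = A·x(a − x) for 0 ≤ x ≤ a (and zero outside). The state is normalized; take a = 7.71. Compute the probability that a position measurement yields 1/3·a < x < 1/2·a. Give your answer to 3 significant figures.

P ≈ 0.290

|u|² is the probability density, so P = ∫_{1/3·a}^{1/2·a} |u|² dx.
With A² fixed by ∫|u|² = 1, i.e. A² = (a^5/30)^(−1), substitute and integrate.
Let t = x/a; then A² and the length scale cancel, so P = ∫_{1/3}^{1/2} t^2·(1 - t)^2 dt ÷ ∫_{0}^{1} t^2·(1 - t)^2 dt.
Using ∫ t^2·(1 - t)^2 dt = t^3·(6·t^2 - 15·t + 10)/30, the numerator is 47/4860 and the denominator is 1/30.
This works out to P = 47/162.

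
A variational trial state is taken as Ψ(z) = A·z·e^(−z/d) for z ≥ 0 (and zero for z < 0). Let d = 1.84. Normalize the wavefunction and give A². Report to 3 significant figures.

A^2 ≈ 0.642

Require ∫ |Ψ|² dz = 1 over the whole domain.
Recall ∫₀^∞ z^m e^(−z/β) dz = m!·β^(m+1), carrying out the integral gives A² · d^3/4.
Substituting d = 1.84 gives A² = 0.6421, so A = 0.8013.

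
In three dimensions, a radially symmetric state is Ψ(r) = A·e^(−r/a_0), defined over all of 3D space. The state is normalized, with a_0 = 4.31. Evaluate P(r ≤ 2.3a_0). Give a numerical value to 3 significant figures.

P ≈ 0.837

Integrate the radial probability density 4πr²|Ψ|² over r ≤ 2.3a_0.
A² is fixed by ∫₀^∞ 4πr²|Ψ|² dr = 1, i.e. A² = (π·a_0^3)^(−1).
Substituting u = r/a_0, A², 4π and the length scale all cancel in the ratio: P = ∫_{0}^{2.3} u^2·e^(-2·u) du / ∫_{0}^{∞} u^2·e^(-2·u) du.
Using ∫ u^2·e^(-2·u) du = -(2·u^2 + 2·u + 1)·e^(-2·u)/4, the numerator is 1/4 - 809·e^(-23/5)/200 and the denominator is 1/4.
Taking the ratio yields P = 0.8374.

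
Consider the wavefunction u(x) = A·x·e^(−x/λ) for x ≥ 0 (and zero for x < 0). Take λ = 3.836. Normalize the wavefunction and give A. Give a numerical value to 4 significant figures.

We need A² ∫|f|² dx = 1, taking the integral from 0 to ∞.
∫|u|² dx = A²·(λ^3/4).
Hence A² = 1/[λ^3/4].
With λ = 3.836: A² = 0.070864 and A = 0.26620.

A ≈ 0.2662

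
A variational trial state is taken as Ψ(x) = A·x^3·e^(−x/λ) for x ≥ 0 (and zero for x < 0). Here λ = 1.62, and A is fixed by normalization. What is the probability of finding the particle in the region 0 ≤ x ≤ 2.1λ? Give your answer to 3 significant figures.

The probability is P = ∫ |Ψ|² dx over [0, 2.1λ].
Since A² = 1/(45·λ^7/8), this is the region integral divided by the full normalization integral.
In terms of u = x/λ (A² and the length scale cancel between numerator and denominator), P = [∫_{0}^{2.1} u^6·e^(-2·u) du] / [∫_{0}^{∞} u^6·e^(-2·u) du].
With ∫ u^6·e^(-2·u) du = -(4·u^6 + 12·u^5 + 30·u^4 + 60·u^3 + 90·u^2 + 90·u + 45)·e^(-2·u)/8 + C, the region integral is ≈ 0.74552 and the full one is 45/8.
Taking the ratio, P = 0.1325.

P ≈ 0.133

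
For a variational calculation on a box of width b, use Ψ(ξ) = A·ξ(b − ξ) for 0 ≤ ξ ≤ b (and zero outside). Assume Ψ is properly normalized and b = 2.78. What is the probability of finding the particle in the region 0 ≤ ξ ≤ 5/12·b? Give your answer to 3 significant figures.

P = ∫_{0}^{5/12·b} |Ψ(ξ)|² dξ.
The normalization integral ∫|Ψ|²dξ over the whole domain equals b^5/30·A², and A² cancels in the ratio.
Let u = ξ/b; then A² and the length scale cancel, so P = ∫_{0}^{5/12} u^2·(1 - u)^2 du ÷ ∫_{0}^{1} u^2·(1 - u)^2 du.
With ∫ u^2·(1 - u)^2 du = u^3·(6·u^2 - 15·u + 10)/30 + C, the region integral is ≈ 0.011554 and the full one is 1/30.
This works out to P = 0.3466.

P ≈ 0.347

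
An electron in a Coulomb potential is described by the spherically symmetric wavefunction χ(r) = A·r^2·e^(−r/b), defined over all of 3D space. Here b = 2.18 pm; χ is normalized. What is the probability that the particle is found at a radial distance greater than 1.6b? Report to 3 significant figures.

P = ∫ |χ|² 4πr² dr over r > 1.6b.
Normalization gives A² = 1/(45·π·b^7/2).
Let u = r/b; then A², 4π and the length scale all cancel, so P = ∫_{1.6}^{∞} u^6·e^(-2·u) du ÷ ∫_{0}^{∞} u^6·e^(-2·u) du.
An antiderivative of u^6·e^(-2·u) is -(4·u^6 + 12·u^5 + 30·u^4 + 60·u^3 + 90·u^2 + 90·u + 45)·e^(-2·u)/8; evaluating from 1.6 to ∞ gives ≈ 5.3740, while the full integral is 45/8.
The region integral divided by the full integral gives P = 0.9554.

P ≈ 0.955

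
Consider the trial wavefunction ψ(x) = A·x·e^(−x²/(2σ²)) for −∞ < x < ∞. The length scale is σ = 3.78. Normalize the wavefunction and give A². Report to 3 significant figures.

A^2 ≈ 0.0209

We need A² ∫|f|² dx = 1, taking the integral from −∞ to ∞.
Using the Gaussian integral ∫_{−∞}^{∞} e^(−αx²) dx = √(π/α), ∫|ψ|² dx = A²·(√(π)·σ^3/2).
Hence A² = 1/[√(π)·σ^3/2].
With σ = 3.78: A² = 0.02089 and A = 0.1445.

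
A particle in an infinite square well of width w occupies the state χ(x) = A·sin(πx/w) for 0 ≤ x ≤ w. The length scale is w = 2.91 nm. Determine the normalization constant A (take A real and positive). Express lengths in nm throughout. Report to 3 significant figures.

A ≈ 0.829 nm^(-1/2)

Require ∫ |χ|² dx = 1 over the whole domain.
With χ = A·sin(πx/w), the integral evaluates to A²·[w/2].
Setting this equal to 1 gives A² = 1/(w/2).
Plugging in w = 2.91 yields A = 0.8290.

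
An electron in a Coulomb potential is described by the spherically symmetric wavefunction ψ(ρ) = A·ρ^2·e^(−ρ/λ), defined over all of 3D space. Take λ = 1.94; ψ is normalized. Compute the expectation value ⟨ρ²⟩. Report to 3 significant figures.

⟨ρ^2⟩ ≈ 52.7

⟨ρ²⟩ = ∫ ρ^2 |ψ|² 4πρ² dρ over the full domain.
Recall ∫₀^∞ ρ^m e^(−ρ/β) dρ = m!·β^(m+1), evaluating both integrals, ⟨ρ²⟩ = 14·λ^2.
Putting λ = 1.94 gives 52.69.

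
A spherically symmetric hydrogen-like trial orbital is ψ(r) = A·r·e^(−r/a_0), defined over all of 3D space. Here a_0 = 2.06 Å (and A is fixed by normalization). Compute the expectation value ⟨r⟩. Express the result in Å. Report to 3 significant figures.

⟨r⟩ ≈ 5.15 Å

By definition ⟨r⟩ = ∫ r |ψ(r)|² 4πr² dr.
Since the A² factors cancel between numerator and denominator, ⟨r⟩ = 5·a_0/2.
With a_0 = 2.06, ⟨r⟩ = 5.150.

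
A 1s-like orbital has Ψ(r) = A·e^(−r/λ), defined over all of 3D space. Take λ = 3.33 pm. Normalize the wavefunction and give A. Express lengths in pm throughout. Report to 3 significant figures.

A ≈ 0.0928 pm^(-3/2)

We need A² ∫|f|² 4πr² dr = 1, taking the integral from 0 to ∞.
In 3D with spherical symmetry the volume element is 4πr² dr.
With Ψ = A·e^(−r/λ), the integral evaluates to A²·[π·λ^3].
Setting this equal to 1 gives A² = 1/(π·λ^3).
With λ = 3.33: A² = 0.008620 and A = 0.09285.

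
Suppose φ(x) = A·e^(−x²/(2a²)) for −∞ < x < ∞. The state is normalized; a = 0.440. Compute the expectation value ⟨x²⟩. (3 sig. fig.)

The expectation value is the |φ|²-weighted average of x^2: ∫ x^2|φ|² dx.
Evaluating both integrals, ⟨x²⟩ = a^2/2.
Putting a = 0.440 gives 0.09680.

⟨x^2⟩ ≈ 0.0968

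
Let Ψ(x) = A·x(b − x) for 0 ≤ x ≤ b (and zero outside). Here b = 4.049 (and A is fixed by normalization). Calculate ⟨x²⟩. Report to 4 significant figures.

The expectation value is the |Ψ|²-weighted average of x^2: ∫ x^2|Ψ|² dx.
Expanding the polynomial and integrating term by term, evaluating both integrals, ⟨x²⟩ = 2·b^2/7.
With b = 4.049, ⟨x^2⟩ = 4.6841.

⟨x^2⟩ ≈ 4.684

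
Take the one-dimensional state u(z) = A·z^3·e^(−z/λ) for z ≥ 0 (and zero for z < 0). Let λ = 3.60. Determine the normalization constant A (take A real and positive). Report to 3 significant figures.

Require ∫ |u|² dz = 1 over the whole domain.
With ∫₀^∞ z^6 e^(−αz) dz = 6!/α^7, carrying out the integral gives A² · 45·λ^7/8.
Plugging in λ = 3.60 yields A = 0.004763.

A ≈ 0.00476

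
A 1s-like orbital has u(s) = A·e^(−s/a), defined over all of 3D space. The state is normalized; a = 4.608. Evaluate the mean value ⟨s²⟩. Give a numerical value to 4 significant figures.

The expectation value is the |u|²-weighted average of s^2: ∫ s^2|u|² 4πs² ds.
Using ∫₀^∞ sⁿ e^(−αs) ds = n!/αⁿ⁺¹, the ratio of the moment integral to the normalization integral gives ⟨s²⟩ = 3·a^2.
With a = 4.608, ⟨s^2⟩ = 63.701.

⟨s^2⟩ ≈ 63.70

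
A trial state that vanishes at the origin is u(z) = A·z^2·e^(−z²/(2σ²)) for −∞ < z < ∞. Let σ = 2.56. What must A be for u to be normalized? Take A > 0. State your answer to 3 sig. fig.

Normalization requires ∫|u|² dz = 1, integrated from −∞ to ∞.
Using the Gaussian integral ∫_{−∞}^{∞} e^(−αz²) dz = √(π/α), the integral (without the A² prefactor) comes out to 3·√(π)·σ^5/4.
So A² = (3·√(π)·σ^5/4)^(−1).
Plugging in σ = 2.56 yields A = 0.08271.

A ≈ 0.0827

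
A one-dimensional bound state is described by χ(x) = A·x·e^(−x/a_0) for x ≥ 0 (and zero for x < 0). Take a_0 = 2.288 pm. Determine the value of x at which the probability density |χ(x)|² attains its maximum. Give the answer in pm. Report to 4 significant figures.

x ≈ 2.288 pm

The maximum of |χ(x)|² occurs where its derivative vanishes.
Solving yields x = a_0.
With a_0 = 2.288, the most probable position is 2.2880 pm.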